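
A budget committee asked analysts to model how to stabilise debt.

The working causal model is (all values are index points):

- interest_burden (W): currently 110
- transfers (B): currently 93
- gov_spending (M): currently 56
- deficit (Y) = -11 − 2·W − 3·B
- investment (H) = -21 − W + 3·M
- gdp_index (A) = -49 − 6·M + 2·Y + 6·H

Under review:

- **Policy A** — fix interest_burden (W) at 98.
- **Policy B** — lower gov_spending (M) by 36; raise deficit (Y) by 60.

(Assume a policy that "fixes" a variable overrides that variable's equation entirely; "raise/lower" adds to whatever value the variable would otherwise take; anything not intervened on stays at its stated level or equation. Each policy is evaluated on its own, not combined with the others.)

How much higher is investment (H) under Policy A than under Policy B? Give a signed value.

Policy A (W := 98):
  W = 98
  M = 56
  H = -21 − 98 + 3·56 = 49
Policy B (M − 36, Y + 60):
  W = 110
  M = 56 − 36 = 20
  H = -21 − 110 + 3·20 = -71
H: 49 − (-71) = 120

120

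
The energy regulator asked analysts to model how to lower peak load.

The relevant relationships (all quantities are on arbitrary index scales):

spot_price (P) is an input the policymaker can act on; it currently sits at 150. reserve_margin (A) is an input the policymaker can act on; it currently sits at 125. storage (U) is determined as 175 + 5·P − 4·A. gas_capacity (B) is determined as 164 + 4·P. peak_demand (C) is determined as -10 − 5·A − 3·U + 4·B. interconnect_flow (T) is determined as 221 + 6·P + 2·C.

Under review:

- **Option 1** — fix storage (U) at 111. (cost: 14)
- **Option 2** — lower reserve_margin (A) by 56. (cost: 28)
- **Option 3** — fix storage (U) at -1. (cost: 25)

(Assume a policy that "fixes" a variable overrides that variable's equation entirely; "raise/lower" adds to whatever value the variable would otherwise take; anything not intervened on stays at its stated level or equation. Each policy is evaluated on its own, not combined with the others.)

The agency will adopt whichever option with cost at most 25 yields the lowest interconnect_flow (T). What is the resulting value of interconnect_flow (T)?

5297

Option 1 (U := 111):
  P = 150
  A = 125
  U = 111
  B = 164 + 4·150 = 764
  C = -10 − 5·125 − 3·111 + 4·764 = 2088
  T = 221 + 6·150 + 2·2088 = 5297
Option 3 (U := -1):
  P = 150
  A = 125
  U = -1
  B = 164 + 4·150 = 764
  C = -10 − 5·125 − 3·(-1) + 4·764 = 2424
  T = 221 + 6·150 + 2·2424 = 5969
Comparing — Option 1: T=5297, Option 3: T=5969. Lowest is 5297 (Option 1).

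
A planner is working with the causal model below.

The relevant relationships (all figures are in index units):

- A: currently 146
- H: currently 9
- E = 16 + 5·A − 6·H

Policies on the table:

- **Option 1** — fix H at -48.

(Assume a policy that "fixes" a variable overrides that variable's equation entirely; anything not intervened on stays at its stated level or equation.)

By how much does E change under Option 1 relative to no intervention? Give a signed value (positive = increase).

Baseline:
  A = 146
  H = 9
  E = 16 + 5·146 − 6·9 = 692
Option 1 (H := -48):
  A = 146
  H = -48
  E = 16 + 5·146 − 6·(-48) = 1034
Change in E: 1034 − 692 = 342

342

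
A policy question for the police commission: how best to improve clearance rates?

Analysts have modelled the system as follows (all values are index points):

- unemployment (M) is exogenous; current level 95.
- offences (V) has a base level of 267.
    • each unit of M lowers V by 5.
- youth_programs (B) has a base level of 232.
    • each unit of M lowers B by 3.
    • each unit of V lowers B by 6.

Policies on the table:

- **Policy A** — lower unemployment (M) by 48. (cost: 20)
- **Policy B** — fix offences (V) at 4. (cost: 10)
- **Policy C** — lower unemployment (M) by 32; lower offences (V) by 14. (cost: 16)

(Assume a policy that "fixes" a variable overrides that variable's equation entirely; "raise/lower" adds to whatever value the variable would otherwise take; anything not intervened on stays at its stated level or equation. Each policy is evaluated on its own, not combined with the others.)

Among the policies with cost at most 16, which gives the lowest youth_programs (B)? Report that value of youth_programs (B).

Policy B (V := 4):
  M = 95
  V = 4
  B = 232 − 3·95 − 6·4 = -77
Policy C (M − 32, V − 14):
  M = 95 − 32 = 63
  V = 267 − 5·63 (−14 from intervention) = -62
  B = 232 − 3·63 − 6·(-62) = 415
Comparing — Policy B: B=-77, Policy C: B=415. Lowest is -77 (Policy B).

-77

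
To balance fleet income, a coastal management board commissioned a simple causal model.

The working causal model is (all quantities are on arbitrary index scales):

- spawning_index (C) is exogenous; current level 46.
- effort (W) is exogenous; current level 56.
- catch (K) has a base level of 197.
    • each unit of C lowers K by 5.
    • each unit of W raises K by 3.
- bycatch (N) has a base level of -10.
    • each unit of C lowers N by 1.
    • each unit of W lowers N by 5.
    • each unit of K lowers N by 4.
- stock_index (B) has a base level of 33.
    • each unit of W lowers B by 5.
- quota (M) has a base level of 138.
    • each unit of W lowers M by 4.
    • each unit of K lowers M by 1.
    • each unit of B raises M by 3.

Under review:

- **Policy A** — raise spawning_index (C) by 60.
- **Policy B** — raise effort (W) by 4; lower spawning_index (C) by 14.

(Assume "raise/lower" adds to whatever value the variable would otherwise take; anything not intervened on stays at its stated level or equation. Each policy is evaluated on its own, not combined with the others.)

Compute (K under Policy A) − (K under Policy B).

Policy A (C + 60):
  C = 46 + 60 = 106
  W = 56
  K = 197 − 5·106 + 3·56 = -165
Policy B (W + 4, C − 14):
  C = 46 − 14 = 32
  W = 56 + 4 = 60
  K = 197 − 5·32 + 3·60 = 217
K: -165 − 217 = -382

-382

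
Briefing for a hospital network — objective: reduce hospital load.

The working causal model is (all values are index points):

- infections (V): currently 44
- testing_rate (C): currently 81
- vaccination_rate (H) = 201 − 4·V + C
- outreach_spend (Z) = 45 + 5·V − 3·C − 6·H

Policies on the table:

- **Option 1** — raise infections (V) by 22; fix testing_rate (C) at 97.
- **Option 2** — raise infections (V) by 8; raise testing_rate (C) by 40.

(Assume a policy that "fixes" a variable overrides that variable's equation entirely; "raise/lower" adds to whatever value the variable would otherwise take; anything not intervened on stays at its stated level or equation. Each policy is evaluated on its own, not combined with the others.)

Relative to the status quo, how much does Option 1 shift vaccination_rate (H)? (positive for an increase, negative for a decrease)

Baseline:
  V = 44
  C = 81
  H = 201 − 4·44 + 81 = 106
Option 1 (V + 22, C := 97):
  V = 44 + 22 = 66
  C = 97
  H = 201 − 4·66 + 97 = 34
Change in H: 34 − 106 = -72

-72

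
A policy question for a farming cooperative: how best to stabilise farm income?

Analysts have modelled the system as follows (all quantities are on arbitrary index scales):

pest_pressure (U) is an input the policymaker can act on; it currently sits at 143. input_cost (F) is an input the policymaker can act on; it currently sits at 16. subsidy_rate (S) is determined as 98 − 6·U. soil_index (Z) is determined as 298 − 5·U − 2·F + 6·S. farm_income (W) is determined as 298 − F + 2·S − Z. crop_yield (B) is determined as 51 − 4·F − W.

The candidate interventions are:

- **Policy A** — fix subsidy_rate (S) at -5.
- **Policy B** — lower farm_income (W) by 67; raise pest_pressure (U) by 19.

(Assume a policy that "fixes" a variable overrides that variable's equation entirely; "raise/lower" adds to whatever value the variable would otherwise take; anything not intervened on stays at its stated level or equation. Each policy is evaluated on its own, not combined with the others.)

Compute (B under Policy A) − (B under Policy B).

3504

Policy A (S := -5):
  U = 143
  F = 16
  S = -5
  Z = 298 − 5·143 − 2·16 + 6·(-5) = -479
  W = 298 − 16 + 2·(-5) − (-479) = 751
  B = 51 − 4·16 − 751 = -764
Policy B (W − 67, U + 19):
  U = 143 + 19 = 162
  F = 16
  S = 98 − 6·162 = -874
  Z = 298 − 5·162 − 2·16 + 6·(-874) = -5788
  W = 298 − 16 + 2·(-874) − (-5788) (−67 from intervention) = 4255
  B = 51 − 4·16 − 4255 = -4268
B: -764 − (-4268) = 3504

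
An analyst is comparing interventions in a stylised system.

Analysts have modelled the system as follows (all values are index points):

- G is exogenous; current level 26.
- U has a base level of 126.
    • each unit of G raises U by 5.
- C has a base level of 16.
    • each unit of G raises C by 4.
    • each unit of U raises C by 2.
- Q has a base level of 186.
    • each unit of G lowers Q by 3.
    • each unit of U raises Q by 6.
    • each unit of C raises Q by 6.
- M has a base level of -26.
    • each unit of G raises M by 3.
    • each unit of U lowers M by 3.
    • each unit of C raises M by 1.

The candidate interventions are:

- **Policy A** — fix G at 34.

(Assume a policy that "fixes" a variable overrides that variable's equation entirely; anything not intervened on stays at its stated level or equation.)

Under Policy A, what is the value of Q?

Policy A (G := 34):
  G = 34
  U = 126 + 5·34 = 296
  C = 16 + 4·34 + 2·296 = 744
  Q = 186 − 3·34 + 6·296 + 6·744 = 6324

6324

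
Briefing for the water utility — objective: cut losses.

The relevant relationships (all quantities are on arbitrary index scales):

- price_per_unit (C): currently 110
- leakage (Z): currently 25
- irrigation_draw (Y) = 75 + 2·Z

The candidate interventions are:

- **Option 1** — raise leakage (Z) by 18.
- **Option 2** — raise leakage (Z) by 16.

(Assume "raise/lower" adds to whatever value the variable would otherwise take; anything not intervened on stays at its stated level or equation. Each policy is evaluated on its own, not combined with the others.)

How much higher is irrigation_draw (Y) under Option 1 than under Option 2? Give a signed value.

4

Option 1 (Z + 18):
  Z = 25 + 18 = 43
  Y = 75 + 2·43 = 161
Option 2 (Z + 16):
  Z = 25 + 16 = 41
  Y = 75 + 2·41 = 157
Y: 161 − 157 = 4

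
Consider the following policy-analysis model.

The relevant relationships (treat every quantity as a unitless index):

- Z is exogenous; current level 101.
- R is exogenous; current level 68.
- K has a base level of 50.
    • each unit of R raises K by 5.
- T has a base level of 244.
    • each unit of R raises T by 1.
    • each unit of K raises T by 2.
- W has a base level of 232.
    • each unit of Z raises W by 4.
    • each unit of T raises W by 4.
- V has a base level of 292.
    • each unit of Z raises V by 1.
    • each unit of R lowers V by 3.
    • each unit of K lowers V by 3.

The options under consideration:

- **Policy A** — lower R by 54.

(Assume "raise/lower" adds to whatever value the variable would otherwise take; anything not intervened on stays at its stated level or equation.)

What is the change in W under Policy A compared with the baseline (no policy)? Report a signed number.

-2376

Baseline:
  Z = 101
  R = 68
  K = 50 + 5·68 = 390
  T = 244 + 68 + 2·390 = 1092
  W = 232 + 4·101 + 4·1092 = 5004
Policy A (R − 54):
  Z = 101
  R = 68 − 54 = 14
  K = 50 + 5·14 = 120
  T = 244 + 14 + 2·120 = 498
  W = 232 + 4·101 + 4·498 = 2628
Change in W: 2628 − 5004 = -2376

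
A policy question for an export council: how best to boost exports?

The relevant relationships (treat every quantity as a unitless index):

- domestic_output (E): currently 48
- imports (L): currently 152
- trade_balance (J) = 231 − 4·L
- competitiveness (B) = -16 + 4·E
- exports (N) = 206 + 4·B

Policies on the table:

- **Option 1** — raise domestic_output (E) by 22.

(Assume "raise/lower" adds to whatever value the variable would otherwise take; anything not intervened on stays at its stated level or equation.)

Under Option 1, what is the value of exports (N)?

Option 1 (E + 22):
  E = 48 + 22 = 70
  B = -16 + 4·70 = 264
  N = 206 + 4·264 = 1262

1262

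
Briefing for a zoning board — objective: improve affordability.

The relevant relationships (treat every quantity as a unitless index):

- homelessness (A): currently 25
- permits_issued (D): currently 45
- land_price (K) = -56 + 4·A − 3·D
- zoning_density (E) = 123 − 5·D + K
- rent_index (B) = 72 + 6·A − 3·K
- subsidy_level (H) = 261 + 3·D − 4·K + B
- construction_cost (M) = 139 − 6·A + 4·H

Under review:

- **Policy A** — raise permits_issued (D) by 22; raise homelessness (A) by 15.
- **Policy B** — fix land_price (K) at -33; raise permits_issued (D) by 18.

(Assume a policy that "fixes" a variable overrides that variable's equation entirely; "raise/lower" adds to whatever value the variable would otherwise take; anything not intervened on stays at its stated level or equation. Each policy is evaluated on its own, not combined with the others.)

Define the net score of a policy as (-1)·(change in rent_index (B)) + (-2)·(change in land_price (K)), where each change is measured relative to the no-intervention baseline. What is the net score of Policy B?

Baseline:
  A = 25
  D = 45
  K = -56 + 4·25 − 3·45 = -91
  B = 72 + 6·25 − 3·(-91) = 495
Policy B (K := -33, D + 18):
  A = 25
  D = 45 + 18 = 63
  K = -33
  B = 72 + 6·25 − 3·(-33) = 321
ΔB = 321 − 495 = -174; ΔK = -33 − (-91) = 58
Score = (-1)·(-174) + (-2)·58 = 58

58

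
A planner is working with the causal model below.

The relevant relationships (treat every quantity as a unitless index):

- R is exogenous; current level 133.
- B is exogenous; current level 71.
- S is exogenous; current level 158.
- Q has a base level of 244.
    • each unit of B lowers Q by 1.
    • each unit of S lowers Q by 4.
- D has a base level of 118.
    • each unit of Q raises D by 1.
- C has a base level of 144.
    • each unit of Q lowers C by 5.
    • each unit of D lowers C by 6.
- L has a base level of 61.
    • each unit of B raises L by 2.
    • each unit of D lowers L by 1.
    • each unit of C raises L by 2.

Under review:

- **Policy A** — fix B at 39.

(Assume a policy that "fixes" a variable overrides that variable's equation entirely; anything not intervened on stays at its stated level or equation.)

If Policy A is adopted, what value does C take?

4133

Policy A (B := 39):
  B = 39
  S = 158
  Q = 244 − 39 − 4·158 = -427
  D = 118 + (-427) = -309
  C = 144 − 5·(-427) − 6·(-309) = 4133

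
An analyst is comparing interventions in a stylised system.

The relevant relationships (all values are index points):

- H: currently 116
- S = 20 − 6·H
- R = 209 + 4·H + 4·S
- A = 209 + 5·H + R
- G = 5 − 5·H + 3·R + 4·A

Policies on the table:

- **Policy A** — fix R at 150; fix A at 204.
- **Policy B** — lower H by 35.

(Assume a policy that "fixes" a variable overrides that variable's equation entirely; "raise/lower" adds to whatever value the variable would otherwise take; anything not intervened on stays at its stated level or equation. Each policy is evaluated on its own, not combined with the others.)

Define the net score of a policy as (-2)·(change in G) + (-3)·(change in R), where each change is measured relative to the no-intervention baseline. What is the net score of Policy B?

Baseline:
  H = 116
  S = 20 − 6·116 = -676
  R = 209 + 4·116 + 4·(-676) = -2031
  A = 209 + 5·116 + (-2031) = -1242
  G = 5 − 5·116 + 3·(-2031) + 4·(-1242) = -11636
Policy B (H − 35):
  H = 116 − 35 = 81
  S = 20 − 6·81 = -466
  R = 209 + 4·81 + 4·(-466) = -1331
  A = 209 + 5·81 + (-1331) = -717
  G = 5 − 5·81 + 3·(-1331) + 4·(-717) = -7261
ΔG = -7261 − (-11636) = 4375; ΔR = -1331 − (-2031) = 700
Score = (-2)·4375 + (-3)·700 = -10850

-10850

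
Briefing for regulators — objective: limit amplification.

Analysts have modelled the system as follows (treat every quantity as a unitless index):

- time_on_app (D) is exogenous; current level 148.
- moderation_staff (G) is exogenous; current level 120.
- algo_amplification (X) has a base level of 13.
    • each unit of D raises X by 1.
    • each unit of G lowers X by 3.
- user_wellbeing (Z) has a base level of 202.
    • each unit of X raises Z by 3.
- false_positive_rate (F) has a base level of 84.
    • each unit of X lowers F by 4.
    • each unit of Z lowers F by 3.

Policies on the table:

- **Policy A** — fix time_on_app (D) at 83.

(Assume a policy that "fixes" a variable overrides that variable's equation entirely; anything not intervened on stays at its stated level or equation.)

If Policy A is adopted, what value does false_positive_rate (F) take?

Policy A (D := 83):
  D = 83
  G = 120
  X = 13 + 83 − 3·120 = -264
  Z = 202 + 3·(-264) = -590
  F = 84 − 4·(-264) − 3·(-590) = 2910

2910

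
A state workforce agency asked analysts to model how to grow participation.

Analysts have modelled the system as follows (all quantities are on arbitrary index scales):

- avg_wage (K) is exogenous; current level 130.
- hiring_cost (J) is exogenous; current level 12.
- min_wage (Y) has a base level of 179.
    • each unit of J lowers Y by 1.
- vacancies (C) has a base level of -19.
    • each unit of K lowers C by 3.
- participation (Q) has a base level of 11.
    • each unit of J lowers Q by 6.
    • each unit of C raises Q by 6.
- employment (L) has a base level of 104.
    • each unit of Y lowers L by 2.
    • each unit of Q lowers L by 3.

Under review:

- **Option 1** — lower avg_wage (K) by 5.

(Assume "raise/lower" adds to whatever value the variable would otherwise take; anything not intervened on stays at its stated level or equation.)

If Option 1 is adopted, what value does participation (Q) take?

-2425

Option 1 (K − 5):
  K = 130 − 5 = 125
  J = 12
  C = -19 − 3·125 = -394
  Q = 11 − 6·12 + 6·(-394) = -2425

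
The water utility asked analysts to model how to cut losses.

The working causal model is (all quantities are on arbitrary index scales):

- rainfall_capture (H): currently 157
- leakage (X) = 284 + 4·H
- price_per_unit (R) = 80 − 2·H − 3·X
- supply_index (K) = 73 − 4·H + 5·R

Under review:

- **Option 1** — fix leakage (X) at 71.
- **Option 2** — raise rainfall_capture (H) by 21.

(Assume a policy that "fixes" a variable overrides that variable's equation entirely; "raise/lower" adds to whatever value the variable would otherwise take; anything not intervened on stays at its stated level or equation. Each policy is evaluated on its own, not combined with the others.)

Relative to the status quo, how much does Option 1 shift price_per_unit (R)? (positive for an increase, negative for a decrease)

Baseline:
  H = 157
  X = 284 + 4·157 = 912
  R = 80 − 2·157 − 3·912 = -2970
Option 1 (X := 71):
  H = 157
  X = 71
  R = 80 − 2·157 − 3·71 = -447
Change in R: -447 − (-2970) = 2523

2523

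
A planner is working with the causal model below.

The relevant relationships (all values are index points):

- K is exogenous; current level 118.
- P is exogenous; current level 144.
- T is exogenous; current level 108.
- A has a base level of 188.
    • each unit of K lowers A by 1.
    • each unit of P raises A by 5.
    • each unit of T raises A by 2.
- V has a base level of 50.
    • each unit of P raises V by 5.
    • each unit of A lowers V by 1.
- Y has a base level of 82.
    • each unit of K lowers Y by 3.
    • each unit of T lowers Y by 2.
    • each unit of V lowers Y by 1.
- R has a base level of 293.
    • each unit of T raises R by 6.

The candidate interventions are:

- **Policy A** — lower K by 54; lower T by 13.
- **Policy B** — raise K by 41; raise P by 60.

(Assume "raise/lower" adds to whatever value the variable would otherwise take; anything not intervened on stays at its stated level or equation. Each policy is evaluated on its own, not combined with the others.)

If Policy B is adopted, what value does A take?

Policy B (K + 41, P + 60):
  K = 118 + 41 = 159
  P = 144 + 60 = 204
  T = 108
  A = 188 − 159 + 5·204 + 2·108 = 1265

1265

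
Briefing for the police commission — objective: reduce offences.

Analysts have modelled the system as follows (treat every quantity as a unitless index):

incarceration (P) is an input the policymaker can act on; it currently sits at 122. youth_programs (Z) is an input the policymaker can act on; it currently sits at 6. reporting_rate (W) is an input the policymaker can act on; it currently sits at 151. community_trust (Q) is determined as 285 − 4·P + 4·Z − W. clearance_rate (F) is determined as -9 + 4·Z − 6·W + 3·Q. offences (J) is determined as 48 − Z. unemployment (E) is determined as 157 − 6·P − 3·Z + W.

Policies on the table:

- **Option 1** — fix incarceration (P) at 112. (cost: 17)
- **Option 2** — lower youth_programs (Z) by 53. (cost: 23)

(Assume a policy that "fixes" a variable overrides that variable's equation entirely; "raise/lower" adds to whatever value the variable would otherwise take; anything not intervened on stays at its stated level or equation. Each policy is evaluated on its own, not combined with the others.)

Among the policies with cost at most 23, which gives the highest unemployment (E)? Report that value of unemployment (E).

-283

Option 1 (P := 112):
  P = 112
  Z = 6
  W = 151
  E = 157 − 6·112 − 3·6 + 151 = -382
Option 2 (Z − 53):
  P = 122
  Z = 6 − 53 = -47
  W = 151
  E = 157 − 6·122 − 3·(-47) + 151 = -283
Comparing — Option 1: E=-382, Option 2: E=-283. Highest is -283 (Option 2).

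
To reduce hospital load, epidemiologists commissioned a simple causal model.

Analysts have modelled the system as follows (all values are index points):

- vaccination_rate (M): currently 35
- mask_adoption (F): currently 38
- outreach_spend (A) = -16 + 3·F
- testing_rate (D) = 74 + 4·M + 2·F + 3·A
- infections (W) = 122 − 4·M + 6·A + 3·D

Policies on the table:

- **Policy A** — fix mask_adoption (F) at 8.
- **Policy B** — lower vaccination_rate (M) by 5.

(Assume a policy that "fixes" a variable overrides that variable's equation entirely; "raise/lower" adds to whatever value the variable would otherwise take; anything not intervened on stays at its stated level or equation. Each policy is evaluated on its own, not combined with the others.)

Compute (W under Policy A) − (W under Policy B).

-1490

Policy A (F := 8):
  M = 35
  F = 8
  A = -16 + 3·8 = 8
  D = 74 + 4·35 + 2·8 + 3·8 = 254
  W = 122 − 4·35 + 6·8 + 3·254 = 792
Policy B (M − 5):
  M = 35 − 5 = 30
  F = 38
  A = -16 + 3·38 = 98
  D = 74 + 4·30 + 2·38 + 3·98 = 564
  W = 122 − 4·30 + 6·98 + 3·564 = 2282
W: 792 − 2282 = -1490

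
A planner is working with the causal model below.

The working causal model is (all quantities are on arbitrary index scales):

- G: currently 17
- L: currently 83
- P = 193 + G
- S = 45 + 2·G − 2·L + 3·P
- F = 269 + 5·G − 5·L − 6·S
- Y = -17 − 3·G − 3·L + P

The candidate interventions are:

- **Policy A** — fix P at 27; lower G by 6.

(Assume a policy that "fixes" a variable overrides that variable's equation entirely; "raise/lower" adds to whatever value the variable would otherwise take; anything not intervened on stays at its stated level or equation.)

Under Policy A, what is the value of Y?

Policy A (P := 27, G − 6):
  G = 17 − 6 = 11
  L = 83
  P = 27
  Y = -17 − 3·11 − 3·83 + 27 = -272

-272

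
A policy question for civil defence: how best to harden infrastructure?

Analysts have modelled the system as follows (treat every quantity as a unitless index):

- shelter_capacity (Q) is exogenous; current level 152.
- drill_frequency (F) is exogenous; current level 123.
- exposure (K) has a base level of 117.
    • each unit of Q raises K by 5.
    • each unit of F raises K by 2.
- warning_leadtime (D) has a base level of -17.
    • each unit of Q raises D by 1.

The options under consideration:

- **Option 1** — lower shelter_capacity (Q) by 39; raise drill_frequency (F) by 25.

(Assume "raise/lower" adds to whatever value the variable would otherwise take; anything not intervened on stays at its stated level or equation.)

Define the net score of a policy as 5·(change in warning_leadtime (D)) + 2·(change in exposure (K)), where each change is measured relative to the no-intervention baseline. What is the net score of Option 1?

-485

Baseline:
  Q = 152
  F = 123
  K = 117 + 5·152 + 2·123 = 1123
  D = -17 + 152 = 135
Option 1 (Q − 39, F + 25):
  Q = 152 − 39 = 113
  F = 123 + 25 = 148
  K = 117 + 5·113 + 2·148 = 978
  D = -17 + 113 = 96
ΔD = 96 − 135 = -39; ΔK = 978 − 1123 = -145
Score = 5·(-39) + 2·(-145) = -485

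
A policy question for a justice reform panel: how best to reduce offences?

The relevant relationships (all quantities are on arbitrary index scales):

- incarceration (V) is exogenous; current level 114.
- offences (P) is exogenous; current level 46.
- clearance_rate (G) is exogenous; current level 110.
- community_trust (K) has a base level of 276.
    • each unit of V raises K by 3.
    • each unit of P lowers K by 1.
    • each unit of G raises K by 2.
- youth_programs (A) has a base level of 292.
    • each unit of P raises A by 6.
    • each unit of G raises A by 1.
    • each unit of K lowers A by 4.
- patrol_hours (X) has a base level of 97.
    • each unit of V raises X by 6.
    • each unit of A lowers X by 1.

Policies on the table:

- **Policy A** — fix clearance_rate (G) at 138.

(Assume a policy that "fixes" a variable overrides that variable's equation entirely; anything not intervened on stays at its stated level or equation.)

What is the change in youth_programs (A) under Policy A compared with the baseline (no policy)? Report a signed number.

Baseline:
  V = 114
  P = 46
  G = 110
  K = 276 + 3·114 − 46 + 2·110 = 792
  A = 292 + 6·46 + 110 − 4·792 = -2490
Policy A (G := 138):
  V = 114
  P = 46
  G = 138
  K = 276 + 3·114 − 46 + 2·138 = 848
  A = 292 + 6·46 + 138 − 4·848 = -2686
Change in A: -2686 − (-2490) = -196

-196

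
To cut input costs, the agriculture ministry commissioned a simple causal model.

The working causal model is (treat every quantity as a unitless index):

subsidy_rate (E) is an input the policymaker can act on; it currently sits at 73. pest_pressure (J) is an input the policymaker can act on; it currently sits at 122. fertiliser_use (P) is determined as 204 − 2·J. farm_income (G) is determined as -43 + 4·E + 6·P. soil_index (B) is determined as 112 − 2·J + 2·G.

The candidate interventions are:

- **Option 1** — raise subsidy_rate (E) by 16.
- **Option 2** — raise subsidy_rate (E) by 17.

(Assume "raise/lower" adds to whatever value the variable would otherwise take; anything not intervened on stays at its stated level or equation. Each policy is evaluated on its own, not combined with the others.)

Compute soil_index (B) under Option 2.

22

Option 2 (E + 17):
  E = 73 + 17 = 90
  J = 122
  P = 204 − 2·122 = -40
  G = -43 + 4·90 + 6·(-40) = 77
  B = 112 − 2·122 + 2·77 = 22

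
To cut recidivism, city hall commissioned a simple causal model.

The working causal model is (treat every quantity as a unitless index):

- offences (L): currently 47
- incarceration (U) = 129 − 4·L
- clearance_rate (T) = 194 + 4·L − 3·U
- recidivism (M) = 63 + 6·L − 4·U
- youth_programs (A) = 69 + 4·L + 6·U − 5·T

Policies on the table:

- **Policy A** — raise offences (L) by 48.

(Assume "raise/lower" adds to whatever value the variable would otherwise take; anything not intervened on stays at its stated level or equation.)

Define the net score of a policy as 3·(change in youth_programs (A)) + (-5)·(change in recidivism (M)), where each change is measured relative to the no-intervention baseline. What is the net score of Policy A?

Baseline:
  L = 47
  U = 129 − 4·47 = -59
  T = 194 + 4·47 − 3·(-59) = 559
  M = 63 + 6·47 − 4·(-59) = 581
  A = 69 + 4·47 + 6·(-59) − 5·559 = -2892
Policy A (L + 48):
  L = 47 + 48 = 95
  U = 129 − 4·95 = -251
  T = 194 + 4·95 − 3·(-251) = 1327
  M = 63 + 6·95 − 4·(-251) = 1637
  A = 69 + 4·95 + 6·(-251) − 5·1327 = -7692
ΔA = -7692 − (-2892) = -4800; ΔM = 1637 − 581 = 1056
Score = 3·(-4800) + (-5)·1056 = -19680

-19680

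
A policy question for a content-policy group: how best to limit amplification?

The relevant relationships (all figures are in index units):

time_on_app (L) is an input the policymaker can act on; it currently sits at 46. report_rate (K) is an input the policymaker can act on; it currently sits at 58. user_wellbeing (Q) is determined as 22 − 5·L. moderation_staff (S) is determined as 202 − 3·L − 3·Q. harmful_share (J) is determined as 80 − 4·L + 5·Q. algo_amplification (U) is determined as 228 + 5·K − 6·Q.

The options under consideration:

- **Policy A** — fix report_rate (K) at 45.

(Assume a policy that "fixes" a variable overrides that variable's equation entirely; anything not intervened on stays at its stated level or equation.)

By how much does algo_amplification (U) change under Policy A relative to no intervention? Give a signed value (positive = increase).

Baseline:
  L = 46
  K = 58
  Q = 22 − 5·46 = -208
  U = 228 + 5·58 − 6·(-208) = 1766
Policy A (K := 45):
  L = 46
  K = 45
  Q = 22 − 5·46 = -208
  U = 228 + 5·45 − 6·(-208) = 1701
Change in U: 1701 − 1766 = -65

-65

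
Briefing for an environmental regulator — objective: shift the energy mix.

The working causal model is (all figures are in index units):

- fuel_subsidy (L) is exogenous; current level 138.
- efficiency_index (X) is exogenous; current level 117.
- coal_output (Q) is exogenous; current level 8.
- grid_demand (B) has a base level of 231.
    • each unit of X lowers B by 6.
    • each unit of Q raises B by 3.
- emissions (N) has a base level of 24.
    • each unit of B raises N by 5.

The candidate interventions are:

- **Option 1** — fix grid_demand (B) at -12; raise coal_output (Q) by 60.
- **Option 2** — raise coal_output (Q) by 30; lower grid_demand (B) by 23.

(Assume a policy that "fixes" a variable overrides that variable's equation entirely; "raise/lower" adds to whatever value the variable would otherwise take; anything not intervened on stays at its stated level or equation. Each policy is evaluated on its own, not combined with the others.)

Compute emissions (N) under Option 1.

Option 1 (B := -12, Q + 60):
  X = 117
  Q = 8 + 60 = 68
  B = -12
  N = 24 + 5·(-12) = -36

-36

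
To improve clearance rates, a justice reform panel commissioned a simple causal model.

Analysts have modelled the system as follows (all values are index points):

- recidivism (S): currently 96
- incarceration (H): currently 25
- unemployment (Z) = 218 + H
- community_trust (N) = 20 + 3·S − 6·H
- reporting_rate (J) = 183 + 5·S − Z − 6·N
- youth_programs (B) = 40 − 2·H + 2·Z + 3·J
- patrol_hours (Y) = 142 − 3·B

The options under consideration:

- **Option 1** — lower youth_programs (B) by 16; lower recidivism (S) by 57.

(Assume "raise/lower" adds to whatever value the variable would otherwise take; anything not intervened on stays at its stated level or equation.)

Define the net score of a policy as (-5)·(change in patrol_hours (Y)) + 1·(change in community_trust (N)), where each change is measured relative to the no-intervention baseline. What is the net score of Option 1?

32934

Baseline:
  S = 96
  H = 25
  Z = 218 + 25 = 243
  N = 20 + 3·96 − 6·25 = 158
  J = 183 + 5·96 − 243 − 6·158 = -528
  B = 40 − 2·25 + 2·243 + 3·(-528) = -1108
  Y = 142 − 3·(-1108) = 3466
Option 1 (B − 16, S − 57):
  S = 96 − 57 = 39
  H = 25
  Z = 218 + 25 = 243
  N = 20 + 3·39 − 6·25 = -13
  J = 183 + 5·39 − 243 − 6·(-13) = 213
  B = 40 − 2·25 + 2·243 + 3·213 (−16 from intervention) = 1099
  Y = 142 − 3·1099 = -3155
ΔY = -3155 − 3466 = -6621; ΔN = -13 − 158 = -171
Score = (-5)·(-6621) + 1·(-171) = 32934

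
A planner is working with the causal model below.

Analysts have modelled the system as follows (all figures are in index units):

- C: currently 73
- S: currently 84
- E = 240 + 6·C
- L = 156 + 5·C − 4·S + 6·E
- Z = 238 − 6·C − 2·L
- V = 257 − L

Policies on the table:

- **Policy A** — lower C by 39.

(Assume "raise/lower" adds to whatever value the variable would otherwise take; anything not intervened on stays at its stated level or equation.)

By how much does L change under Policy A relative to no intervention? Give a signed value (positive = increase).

-1599

Baseline:
  C = 73
  S = 84
  E = 240 + 6·73 = 678
  L = 156 + 5·73 − 4·84 + 6·678 = 4253
Policy A (C − 39):
  C = 73 − 39 = 34
  S = 84
  E = 240 + 6·34 = 444
  L = 156 + 5·34 − 4·84 + 6·444 = 2654
Change in L: 2654 − 4253 = -1599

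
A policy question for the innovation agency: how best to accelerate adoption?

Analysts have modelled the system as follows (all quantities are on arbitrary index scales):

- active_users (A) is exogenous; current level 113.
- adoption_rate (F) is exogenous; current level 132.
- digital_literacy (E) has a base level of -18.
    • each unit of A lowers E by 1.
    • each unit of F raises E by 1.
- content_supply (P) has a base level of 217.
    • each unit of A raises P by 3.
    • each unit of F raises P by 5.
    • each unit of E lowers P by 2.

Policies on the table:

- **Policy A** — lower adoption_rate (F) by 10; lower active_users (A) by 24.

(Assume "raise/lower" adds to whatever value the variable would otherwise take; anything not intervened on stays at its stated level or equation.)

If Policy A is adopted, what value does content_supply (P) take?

1064

Policy A (F − 10, A − 24):
  A = 113 − 24 = 89
  F = 132 − 10 = 122
  E = -18 − 89 + 122 = 15
  P = 217 + 3·89 + 5·122 − 2·15 = 1064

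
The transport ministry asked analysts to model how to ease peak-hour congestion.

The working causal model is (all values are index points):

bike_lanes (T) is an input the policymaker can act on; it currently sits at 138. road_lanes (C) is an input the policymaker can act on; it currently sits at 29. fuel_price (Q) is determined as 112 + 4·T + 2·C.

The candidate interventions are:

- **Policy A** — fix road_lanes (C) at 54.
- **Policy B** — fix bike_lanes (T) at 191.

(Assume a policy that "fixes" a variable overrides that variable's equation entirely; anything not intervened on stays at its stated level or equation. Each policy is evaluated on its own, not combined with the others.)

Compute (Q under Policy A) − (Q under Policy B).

-162

Policy A (C := 54):
  T = 138
  C = 54
  Q = 112 + 4·138 + 2·54 = 772
Policy B (T := 191):
  T = 191
  C = 29
  Q = 112 + 4·191 + 2·29 = 934
Q: 772 − 934 = -162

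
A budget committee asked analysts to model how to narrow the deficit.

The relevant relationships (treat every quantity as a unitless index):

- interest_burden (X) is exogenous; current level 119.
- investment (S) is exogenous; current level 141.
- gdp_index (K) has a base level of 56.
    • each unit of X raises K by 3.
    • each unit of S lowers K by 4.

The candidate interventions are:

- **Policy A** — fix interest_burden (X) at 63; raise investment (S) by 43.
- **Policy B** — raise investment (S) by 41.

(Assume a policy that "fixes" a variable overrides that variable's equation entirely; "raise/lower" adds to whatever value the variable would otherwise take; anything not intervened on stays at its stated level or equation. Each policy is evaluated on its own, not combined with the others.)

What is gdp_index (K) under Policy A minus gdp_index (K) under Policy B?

Policy A (X := 63, S + 43):
  X = 63
  S = 141 + 43 = 184
  K = 56 + 3·63 − 4·184 = -491
Policy B (S + 41):
  X = 119
  S = 141 + 41 = 182
  K = 56 + 3·119 − 4·182 = -315
K: -491 − (-315) = -176

-176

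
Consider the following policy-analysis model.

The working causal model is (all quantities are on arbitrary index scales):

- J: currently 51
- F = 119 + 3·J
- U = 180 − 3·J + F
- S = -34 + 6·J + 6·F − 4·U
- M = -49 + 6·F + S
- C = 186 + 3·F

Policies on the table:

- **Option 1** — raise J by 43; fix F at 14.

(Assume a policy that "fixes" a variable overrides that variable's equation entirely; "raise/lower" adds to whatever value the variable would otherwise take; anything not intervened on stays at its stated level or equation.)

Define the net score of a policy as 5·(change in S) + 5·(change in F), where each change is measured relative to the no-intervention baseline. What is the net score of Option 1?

0

Baseline:
  J = 51
  F = 119 + 3·51 = 272
  U = 180 − 3·51 + 272 = 299
  S = -34 + 6·51 + 6·272 − 4·299 = 708
Option 1 (J + 43, F := 14):
  J = 51 + 43 = 94
  F = 14
  U = 180 − 3·94 + 14 = -88
  S = -34 + 6·94 + 6·14 − 4·(-88) = 966
ΔS = 966 − 708 = 258; ΔF = 14 − 272 = -258
Score = 5·258 + 5·(-258) = 0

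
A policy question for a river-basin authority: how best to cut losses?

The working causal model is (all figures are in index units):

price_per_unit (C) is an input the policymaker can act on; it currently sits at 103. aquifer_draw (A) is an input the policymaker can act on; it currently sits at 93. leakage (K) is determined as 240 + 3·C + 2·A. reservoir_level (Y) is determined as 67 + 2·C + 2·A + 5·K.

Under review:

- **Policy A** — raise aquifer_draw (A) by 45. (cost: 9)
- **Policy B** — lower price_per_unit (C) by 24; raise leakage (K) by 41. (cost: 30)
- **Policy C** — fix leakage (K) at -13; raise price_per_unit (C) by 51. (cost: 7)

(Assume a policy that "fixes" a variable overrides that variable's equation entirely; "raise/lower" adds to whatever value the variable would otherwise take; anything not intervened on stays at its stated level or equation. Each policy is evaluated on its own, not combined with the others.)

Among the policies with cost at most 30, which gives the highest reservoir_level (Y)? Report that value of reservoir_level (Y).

Policy A (A + 45):
  C = 103
  A = 93 + 45 = 138
  K = 240 + 3·103 + 2·138 = 825
  Y = 67 + 2·103 + 2·138 + 5·825 = 4674
Policy B (C − 24, K + 41):
  C = 103 − 24 = 79
  A = 93
  K = 240 + 3·79 + 2·93 (+41 from intervention) = 704
  Y = 67 + 2·79 + 2·93 + 5·704 = 3931
Policy C (K := -13, C + 51):
  C = 103 + 51 = 154
  A = 93
  K = -13
  Y = 67 + 2·154 + 2·93 + 5·(-13) = 496
Comparing — Policy A: Y=4674, Policy B: Y=3931, Policy C: Y=496. Highest is 4674 (Policy A).

4674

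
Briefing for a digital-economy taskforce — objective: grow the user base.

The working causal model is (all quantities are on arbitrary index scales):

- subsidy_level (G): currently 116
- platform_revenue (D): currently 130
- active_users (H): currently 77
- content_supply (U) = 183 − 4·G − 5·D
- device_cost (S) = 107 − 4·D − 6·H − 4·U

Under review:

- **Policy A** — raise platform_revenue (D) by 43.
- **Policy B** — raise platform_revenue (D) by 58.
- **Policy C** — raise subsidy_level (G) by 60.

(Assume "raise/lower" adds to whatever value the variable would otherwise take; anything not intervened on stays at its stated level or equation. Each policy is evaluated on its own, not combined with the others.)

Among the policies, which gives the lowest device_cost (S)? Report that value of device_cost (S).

3537

Policy A (D + 43):
  G = 116
  D = 130 + 43 = 173
  H = 77
  U = 183 − 4·116 − 5·173 = -1146
  S = 107 − 4·173 − 6·77 − 4·(-1146) = 3537
Policy B (D + 58):
  G = 116
  D = 130 + 58 = 188
  H = 77
  U = 183 − 4·116 − 5·188 = -1221
  S = 107 − 4·188 − 6·77 − 4·(-1221) = 3777
Policy C (G + 60):
  G = 116 + 60 = 176
  D = 130
  H = 77
  U = 183 − 4·176 − 5·130 = -1171
  S = 107 − 4·130 − 6·77 − 4·(-1171) = 3809
Comparing — Policy A: S=3537, Policy B: S=3777, Policy C: S=3809. Lowest is 3537 (Policy A).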